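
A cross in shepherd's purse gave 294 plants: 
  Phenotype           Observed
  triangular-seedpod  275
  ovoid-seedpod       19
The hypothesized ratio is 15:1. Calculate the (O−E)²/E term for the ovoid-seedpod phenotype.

Expected counts for N = 294 under a 15:1 ratio (total parts = 16):
  triangular-seedpod: 294 × 15/16 = 275.625
  ovoid-seedpod: 294 × 1/16 = 18.375
Contribution of ovoid-seedpod: (19 − 18.375)² / 18.375 = 0.0213

0.021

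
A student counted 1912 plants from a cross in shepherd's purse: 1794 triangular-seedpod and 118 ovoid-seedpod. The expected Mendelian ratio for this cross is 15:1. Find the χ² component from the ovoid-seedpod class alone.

Expected counts for N = 1912 under a 15:1 ratio (total parts = 16):
  triangular-seedpod: 1912 × 15/16 = 1792.5
  ovoid-seedpod: 1912 × 1/16 = 119.5
Contribution of ovoid-seedpod: (118 − 119.5)² / 119.5 = 0.0188

0.019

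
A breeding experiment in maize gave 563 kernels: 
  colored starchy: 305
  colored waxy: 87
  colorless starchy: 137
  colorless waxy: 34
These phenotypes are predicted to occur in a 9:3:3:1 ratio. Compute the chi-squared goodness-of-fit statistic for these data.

Expected counts for N = 563 under a 9:3:3:1 ratio (total parts = 16):
  colored starchy: 563 × 9/16 = 316.6875
  colored waxy: 563 × 3/16 = 105.5625
  colorless starchy: 563 × 3/16 = 105.5625
  colorless waxy: 563 × 1/16 = 35.1875
χ² = Σ (O − E)² / E
  colored starchy: (305 − 316.6875)² / 316.6875 = 0.4313
  colored waxy: (87 − 105.5625)² / 105.5625 = 3.2641
  colorless starchy: (137 − 105.5625)² / 105.5625 = 9.3624
  colorless waxy: (34 − 35.1875)² / 35.1875 = 0.0401
χ² = 0.4313 + 3.2641 + 9.3624 + 0.0401 = 13.0979 ≈ 13.098

13.098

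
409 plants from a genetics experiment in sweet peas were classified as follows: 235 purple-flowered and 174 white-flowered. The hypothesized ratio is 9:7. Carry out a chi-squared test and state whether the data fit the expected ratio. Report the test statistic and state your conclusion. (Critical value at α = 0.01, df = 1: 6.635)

Under the 9:7 hypothesis (Σ ratio = 16, N = 409):
  purple-flowered: 409 × 9/16 = 230.0625
  white-flowered: 409 × 7/16 = 178.9375
χ² = Σ (O − E)² / E
  purple-flowered: (235 − 230.0625)² / 230.0625 = 0.1060
  white-flowered: (174 − 178.9375)² / 178.9375 = 0.1362
χ² = 0.1060 + 0.1362 = 0.2422 ≈ 0.242
Degrees of freedom = 2 − 1 = 1; critical value at α = 0.01 is 6.635.
Since 0.242 < 6.635, we fail to reject the null hypothesis — the data are consistent with the 9:7 ratio.

0.242; consistent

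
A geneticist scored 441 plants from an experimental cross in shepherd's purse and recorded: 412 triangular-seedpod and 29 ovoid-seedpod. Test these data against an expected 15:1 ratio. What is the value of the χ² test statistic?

The 15:1 ratio has 16 parts, so with N = 441 the expected counts are:
  triangular-seedpod: 441 × 15/16 = 413.4375
  ovoid-seedpod: 441 × 1/16 = 27.5625
χ² = Σ (O − E)² / E
  triangular-seedpod: (412 − 413.4375)² / 413.4375 = 0.0050
  ovoid-seedpod: (29 − 27.5625)² / 27.5625 = 0.0750
χ² = 0.0050 + 0.0750 = 0.080

0.080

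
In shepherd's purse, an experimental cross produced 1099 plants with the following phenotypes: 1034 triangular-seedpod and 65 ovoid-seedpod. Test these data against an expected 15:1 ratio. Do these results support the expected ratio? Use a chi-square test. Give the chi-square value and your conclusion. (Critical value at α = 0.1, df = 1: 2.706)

0.211; consistent

Expected counts for N = 1099 under a 15:1 ratio (total parts = 16):
  triangular-seedpod: 1099 × 15/16 = 1030.3125
  ovoid-seedpod: 1099 × 1/16 = 68.6875
χ² = Σ (O − E)² / E
  triangular-seedpod: (1034 − 1030.3125)² / 1030.3125 = 0.0132
  ovoid-seedpod: (65 − 68.6875)² / 68.6875 = 0.1980
χ² = 0.0132 + 0.1980 = 0.2112 ≈ 0.211
Degrees of freedom = 2 − 1 = 1; critical value at α = 0.1 is 2.706.
Since 0.211 < 2.706, we fail to reject the null hypothesis — the data are consistent with the 15:1 ratio.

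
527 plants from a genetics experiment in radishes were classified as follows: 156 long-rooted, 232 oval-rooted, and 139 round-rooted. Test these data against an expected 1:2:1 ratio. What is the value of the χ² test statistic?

Expected counts for N = 527 under a 1:2:1 ratio (total parts = 4):
  long-rooted: 527 × 1/4 = 131.75
  oval-rooted: 527 × 2/4 = 263.5
  round-rooted: 527 × 1/4 = 131.75
χ² = Σ (O − E)² / E
  long-rooted: (156 − 131.75)² / 131.75 = 4.4635
  oval-rooted: (232 − 263.5)² / 263.5 = 3.7657
  round-rooted: (139 − 131.75)² / 131.75 = 0.3990
χ² = 4.4635 + 3.7657 + 0.3990 = 8.6282 ≈ 8.628

8.628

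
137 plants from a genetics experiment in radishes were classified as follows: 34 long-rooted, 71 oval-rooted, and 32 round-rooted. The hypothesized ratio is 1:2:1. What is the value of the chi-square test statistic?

Under the 1:2:1 hypothesis (Σ ratio = 4, N = 137):
  long-rooted: 137 × 1/4 = 34.25
  oval-rooted: 137 × 2/4 = 68.5
  round-rooted: 137 × 1/4 = 34.25
χ² = Σ (O − E)² / E
  long-rooted: (34 − 34.25)² / 34.25 = 0.0018
  oval-rooted: (71 − 68.5)² / 68.5 = 0.0912
  round-rooted: (32 − 34.25)² / 34.25 = 0.1478
χ² = 0.0018 + 0.0912 + 0.1478 = 0.2408 ≈ 0.241

0.241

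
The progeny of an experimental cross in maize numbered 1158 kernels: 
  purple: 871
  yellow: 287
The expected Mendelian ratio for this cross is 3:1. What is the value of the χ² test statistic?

0.029

Under the 3:1 hypothesis (Σ ratio = 4, N = 1158):
  purple: 1158 × 3/4 = 868.5
  yellow: 1158 × 1/4 = 289.5
χ² = Σ (O − E)² / E
  purple: (871 − 868.5)² / 868.5 = 0.0072
  yellow: (287 − 289.5)² / 289.5 = 0.0216
χ² = 0.0072 + 0.0216 = 0.0288 ≈ 0.029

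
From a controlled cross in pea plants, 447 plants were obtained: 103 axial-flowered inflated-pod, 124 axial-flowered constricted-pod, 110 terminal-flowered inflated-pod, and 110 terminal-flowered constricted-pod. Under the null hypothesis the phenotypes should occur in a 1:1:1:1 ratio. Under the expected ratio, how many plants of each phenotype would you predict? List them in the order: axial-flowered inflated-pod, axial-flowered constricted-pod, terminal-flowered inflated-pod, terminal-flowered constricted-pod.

Expected counts for N = 447 under a 1:1:1:1 ratio (total parts = 4):
  axial-flowered inflated-pod: 447 × 1/4 = 111.75
  axial-flowered constricted-pod: 447 × 1/4 = 111.75
  terminal-flowered inflated-pod: 447 × 1/4 = 111.75
  terminal-flowered constricted-pod: 447 × 1/4 = 111.75

111.75, 111.75, 111.75, 111.75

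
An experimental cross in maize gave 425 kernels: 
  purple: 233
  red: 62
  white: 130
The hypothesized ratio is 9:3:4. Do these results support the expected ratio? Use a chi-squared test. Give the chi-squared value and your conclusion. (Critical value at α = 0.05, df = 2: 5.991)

9.388; not consistent

Total ratio parts = 16. Expected numbers out of 425:
  purple: 425 × 9/16 = 239.0625
  red: 425 × 3/16 = 79.6875
  white: 425 × 4/16 = 106.25
χ² = Σ (O − E)² / E
  purple: (233 − 239.0625)² / 239.0625 = 0.1537
  red: (62 − 79.6875)² / 79.6875 = 3.9259
  white: (130 − 106.25)² / 106.25 = 5.3088
χ² = 0.1537 + 3.9259 + 5.3088 = 9.3884 ≈ 9.388
Degrees of freedom = 3 − 1 = 2; critical value at α = 0.05 is 5.991.
Since 9.388 > 5.991, we reject the null hypothesis — the data do not fit the 9:3:4 ratio.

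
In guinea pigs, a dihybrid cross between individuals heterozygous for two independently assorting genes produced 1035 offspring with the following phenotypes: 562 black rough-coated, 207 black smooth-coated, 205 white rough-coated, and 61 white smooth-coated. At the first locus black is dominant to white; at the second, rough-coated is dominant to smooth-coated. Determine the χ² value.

A dihybrid F₂ with independent assortment and complete dominance at both loci gives a 9:3:3:1 phenotypic ratio.
Total ratio parts = 16. Expected numbers out of 1035:
  black rough-coated: 1035 × 9/16 = 582.1875
  black smooth-coated: 1035 × 3/16 = 194.0625
  white rough-coated: 1035 × 3/16 = 194.0625
  white smooth-coated: 1035 × 1/16 = 64.6875
χ² = Σ (O − E)² / E
  black rough-coated: (562 − 582.1875)² / 582.1875 = 0.7000
  black smooth-coated: (207 − 194.0625)² / 194.0625 = 0.8625
  white rough-coated: (205 − 194.0625)² / 194.0625 = 0.6164
  white smooth-coated: (61 − 64.6875)² / 64.6875 = 0.2102
χ² = 0.7000 + 0.8625 + 0.6164 + 0.2102 = 2.3891 ≈ 2.389

2.389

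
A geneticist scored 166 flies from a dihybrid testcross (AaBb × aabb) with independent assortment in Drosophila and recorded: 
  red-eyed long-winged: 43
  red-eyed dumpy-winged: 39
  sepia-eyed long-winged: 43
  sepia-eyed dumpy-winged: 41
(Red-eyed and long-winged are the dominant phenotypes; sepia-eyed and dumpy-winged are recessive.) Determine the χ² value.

0.265

A dihybrid testcross with independent assortment gives a 1:1:1:1 ratio.
The 1:1:1:1 ratio has 4 parts, so with N = 166 the expected counts are:
  red-eyed long-winged: 166 × 1/4 = 41.5
  red-eyed dumpy-winged: 166 × 1/4 = 41.5
  sepia-eyed long-winged: 166 × 1/4 = 41.5
  sepia-eyed dumpy-winged: 166 × 1/4 = 41.5
χ² = Σ (O − E)² / E
  red-eyed long-winged: (43 − 41.5)² / 41.5 = 0.0542
  red-eyed dumpy-winged: (39 − 41.5)² / 41.5 = 0.1506
  sepia-eyed long-winged: (43 − 41.5)² / 41.5 = 0.0542
  sepia-eyed dumpy-winged: (41 − 41.5)² / 41.5 = 0.0060
χ² = 0.0542 + 0.1506 + 0.0542 + 0.0060 = 0.265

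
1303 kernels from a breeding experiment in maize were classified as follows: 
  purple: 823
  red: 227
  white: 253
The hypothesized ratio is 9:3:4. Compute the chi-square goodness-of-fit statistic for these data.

Total ratio parts = 16. Expected numbers out of 1303:
  purple: 1303 × 9/16 = 732.9375
  red: 1303 × 3/16 = 244.3125
  white: 1303 × 4/16 = 325.75
χ² = Σ (O − E)² / E
  purple: (823 − 732.9375)² / 732.9375 = 11.0668
  red: (227 − 244.3125)² / 244.3125 = 1.2268
  white: (253 − 325.75)² / 325.75 = 16.2473
χ² = 11.0668 + 1.2268 + 16.2473 = 28.5409 ≈ 28.541

28.541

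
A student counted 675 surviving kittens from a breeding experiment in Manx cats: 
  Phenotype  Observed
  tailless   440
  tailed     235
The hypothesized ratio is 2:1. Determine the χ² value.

0.667

Total ratio parts = 3. Expected numbers out of 675:
  tailless: 675 × 2/3 = 450
  tailed: 675 × 1/3 = 225
χ² = Σ (O − E)² / E
  tailless: (440 − 450)² / 450 = 0.2222
  tailed: (235 − 225)² / 225 = 0.4444
χ² = 0.2222 + 0.4444 = 0.6666 ≈ 0.667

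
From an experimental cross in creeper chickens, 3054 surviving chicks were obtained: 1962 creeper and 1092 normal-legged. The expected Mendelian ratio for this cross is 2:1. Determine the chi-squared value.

Expected counts for N = 3054 under a 2:1 ratio (total parts = 3):
  creeper: 3054 × 2/3 = 2036
  normal-legged: 3054 × 1/3 = 1018
χ² = Σ (O − E)² / E
  creeper: (1962 − 2036)² / 2036 = 2.6896
  normal-legged: (1092 − 1018)² / 1018 = 5.3792
χ² = 2.6896 + 5.3792 = 8.0688 ≈ 8.069

8.069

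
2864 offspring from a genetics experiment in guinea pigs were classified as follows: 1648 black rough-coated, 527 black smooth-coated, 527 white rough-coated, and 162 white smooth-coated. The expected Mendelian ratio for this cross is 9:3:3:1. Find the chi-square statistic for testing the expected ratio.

2.837

Under the 9:3:3:1 hypothesis (Σ ratio = 16, N = 2864):
  black rough-coated: 2864 × 9/16 = 1611
  black smooth-coated: 2864 × 3/16 = 537
  white rough-coated: 2864 × 3/16 = 537
  white smooth-coated: 2864 × 1/16 = 179
χ² = Σ (O − E)² / E
  black rough-coated: (1648 − 1611)² / 1611 = 0.8498
  black smooth-coated: (527 − 537)² / 537 = 0.1862
  white rough-coated: (527 − 537)² / 537 = 0.1862
  white smooth-coated: (162 − 179)² / 179 = 1.6145
χ² = 0.8498 + 0.1862 + 0.1862 + 1.6145 = 2.8367 ≈ 2.837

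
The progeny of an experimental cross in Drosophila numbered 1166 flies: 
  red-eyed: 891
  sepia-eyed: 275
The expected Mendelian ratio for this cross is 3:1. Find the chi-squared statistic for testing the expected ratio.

Under the 3:1 hypothesis (Σ ratio = 4, N = 1166):
  red-eyed: 1166 × 3/4 = 874.5
  sepia-eyed: 1166 × 1/4 = 291.5
χ² = Σ (O − E)² / E
  red-eyed: (891 − 874.5)² / 874.5 = 0.3113
  sepia-eyed: (275 − 291.5)² / 291.5 = 0.9340
χ² = 0.3113 + 0.9340 = 1.2453 ≈ 1.245

1.245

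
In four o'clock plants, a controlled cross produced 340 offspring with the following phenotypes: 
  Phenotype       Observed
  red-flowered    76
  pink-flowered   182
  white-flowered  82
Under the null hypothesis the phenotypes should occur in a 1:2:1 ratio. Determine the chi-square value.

The 1:2:1 ratio has 4 parts, so with N = 340 the expected counts are:
  red-flowered: 340 × 1/4 = 85
  pink-flowered: 340 × 2/4 = 170
  white-flowered: 340 × 1/4 = 85
χ² = Σ (O − E)² / E
  red-flowered: (76 − 85)² / 85 = 0.9529
  pink-flowered: (182 − 170)² / 170 = 0.8471
  white-flowered: (82 − 85)² / 85 = 0.1059
χ² = 0.9529 + 0.8471 + 0.1059 = 1.9059 ≈ 1.906

1.906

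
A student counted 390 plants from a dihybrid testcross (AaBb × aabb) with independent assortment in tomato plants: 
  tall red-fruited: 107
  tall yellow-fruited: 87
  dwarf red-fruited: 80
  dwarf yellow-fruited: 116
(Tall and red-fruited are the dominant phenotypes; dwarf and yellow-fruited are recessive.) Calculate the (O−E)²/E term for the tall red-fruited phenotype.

0.926

A dihybrid testcross with independent assortment gives a 1:1:1:1 ratio.
Under the 1:1:1:1 hypothesis (Σ ratio = 4, N = 390):
  tall red-fruited: 390 × 1/4 = 97.5
  tall yellow-fruited: 390 × 1/4 = 97.5
  dwarf red-fruited: 390 × 1/4 = 97.5
  dwarf yellow-fruited: 390 × 1/4 = 97.5
Contribution of tall red-fruited: (107 − 97.5)² / 97.5 = 0.9256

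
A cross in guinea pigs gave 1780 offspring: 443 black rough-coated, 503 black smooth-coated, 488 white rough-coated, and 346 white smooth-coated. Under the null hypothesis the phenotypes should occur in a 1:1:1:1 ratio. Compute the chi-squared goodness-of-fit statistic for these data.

33.748

The 1:1:1:1 ratio has 4 parts, so with N = 1780 the expected counts are:
  black rough-coated: 1780 × 1/4 = 445
  black smooth-coated: 1780 × 1/4 = 445
  white rough-coated: 1780 × 1/4 = 445
  white smooth-coated: 1780 × 1/4 = 445
χ² = Σ (O − E)² / E
  black rough-coated: (443 − 445)² / 445 = 0.0090
  black smooth-coated: (503 − 445)² / 445 = 7.5596
  white rough-coated: (488 − 445)² / 445 = 4.1551
  white smooth-coated: (346 − 445)² / 445 = 22.0247
χ² = 0.0090 + 7.5596 + 4.1551 + 22.0247 = 33.7484 ≈ 33.748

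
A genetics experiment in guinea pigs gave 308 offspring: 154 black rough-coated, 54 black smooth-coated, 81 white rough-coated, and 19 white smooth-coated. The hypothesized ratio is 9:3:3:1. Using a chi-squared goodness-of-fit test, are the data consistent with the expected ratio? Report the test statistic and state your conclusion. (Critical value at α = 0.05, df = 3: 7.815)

11.746; not consistent

Under the 9:3:3:1 hypothesis (Σ ratio = 16, N = 308):
  black rough-coated: 308 × 9/16 = 173.25
  black smooth-coated: 308 × 3/16 = 57.75
  white rough-coated: 308 × 3/16 = 57.75
  white smooth-coated: 308 × 1/16 = 19.25
χ² = Σ (O − E)² / E
  black rough-coated: (154 − 173.25)² / 173.25 = 2.1389
  black smooth-coated: (54 − 57.75)² / 57.75 = 0.2435
  white rough-coated: (81 − 57.75)² / 57.75 = 9.3604
  white smooth-coated: (19 − 19.25)² / 19.25 = 0.0032
χ² = 2.1389 + 0.2435 + 9.3604 + 0.0032 = 11.746
Degrees of freedom = 4 − 1 = 3; critical value at α = 0.05 is 7.815.
Since 11.746 > 7.815, we reject the null hypothesis — the data do not fit the 9:3:3:1 ratio.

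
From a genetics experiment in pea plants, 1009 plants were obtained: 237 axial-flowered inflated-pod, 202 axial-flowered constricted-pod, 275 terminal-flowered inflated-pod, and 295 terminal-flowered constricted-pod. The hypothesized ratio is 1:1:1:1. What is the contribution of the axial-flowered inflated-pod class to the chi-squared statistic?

The 1:1:1:1 ratio has 4 parts, so with N = 1009 the expected counts are:
  axial-flowered inflated-pod: 1009 × 1/4 = 252.25
  axial-flowered constricted-pod: 1009 × 1/4 = 252.25
  terminal-flowered inflated-pod: 1009 × 1/4 = 252.25
  terminal-flowered constricted-pod: 1009 × 1/4 = 252.25
Contribution of axial-flowered inflated-pod: (237 − 252.25)² / 252.25 = 0.9220

0.922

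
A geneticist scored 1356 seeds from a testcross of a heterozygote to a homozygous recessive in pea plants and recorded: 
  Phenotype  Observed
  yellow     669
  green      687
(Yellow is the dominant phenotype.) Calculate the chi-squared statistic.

0.239

A testcross of a heterozygote (Aa × aa) gives a 1:1 phenotypic ratio.
Total ratio parts = 2. Expected numbers out of 1356:
  yellow: 1356 × 1/2 = 678
  green: 1356 × 1/2 = 678
χ² = Σ (O − E)² / E
  yellow: (669 − 678)² / 678 = 0.1195
  green: (687 − 678)² / 678 = 0.1195
χ² = 0.1195 + 0.1195 = 0.239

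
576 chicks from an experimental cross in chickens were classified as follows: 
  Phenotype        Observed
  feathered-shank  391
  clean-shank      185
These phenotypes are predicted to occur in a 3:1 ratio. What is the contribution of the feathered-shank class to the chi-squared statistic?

Total ratio parts = 4. Expected numbers out of 576:
  feathered-shank: 576 × 3/4 = 432
  clean-shank: 576 × 1/4 = 144
Contribution of feathered-shank: (391 − 432)² / 432 = 3.8912

3.891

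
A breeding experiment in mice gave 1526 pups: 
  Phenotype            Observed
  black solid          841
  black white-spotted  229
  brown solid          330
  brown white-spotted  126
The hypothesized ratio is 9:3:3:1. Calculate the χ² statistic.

28.318

Expected counts for N = 1526 under a 9:3:3:1 ratio (total parts = 16):
  black solid: 1526 × 9/16 = 858.375
  black white-spotted: 1526 × 3/16 = 286.125
  brown solid: 1526 × 3/16 = 286.125
  brown white-spotted: 1526 × 1/16 = 95.375
χ² = Σ (O − E)² / E
  black solid: (841 − 858.375)² / 858.375 = 0.3517
  black white-spotted: (229 − 286.125)² / 286.125 = 11.4050
  brown solid: (330 − 286.125)² / 286.125 = 6.7279
  brown white-spotted: (126 − 95.375)² / 95.375 = 9.8337
χ² = 0.3517 + 11.4050 + 6.7279 + 9.8337 = 28.3183 ≈ 28.318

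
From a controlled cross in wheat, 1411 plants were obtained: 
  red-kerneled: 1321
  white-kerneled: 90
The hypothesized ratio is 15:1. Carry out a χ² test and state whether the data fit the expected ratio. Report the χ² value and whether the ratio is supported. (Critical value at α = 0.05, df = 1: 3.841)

Total ratio parts = 16. Expected numbers out of 1411:
  red-kerneled: 1411 × 15/16 = 1322.8125
  white-kerneled: 1411 × 1/16 = 88.1875
χ² = Σ (O − E)² / E
  red-kerneled: (1321 − 1322.8125)² / 1322.8125 = 0.0025
  white-kerneled: (90 − 88.1875)² / 88.1875 = 0.0373
χ² = 0.0025 + 0.0373 = 0.0398 ≈ 0.040
Degrees of freedom = 2 − 1 = 1; critical value at α = 0.05 is 3.841.
Since 0.040 < 3.841, we fail to reject the null hypothesis — the data are consistent with the 15:1 ratio.

0.040; consistent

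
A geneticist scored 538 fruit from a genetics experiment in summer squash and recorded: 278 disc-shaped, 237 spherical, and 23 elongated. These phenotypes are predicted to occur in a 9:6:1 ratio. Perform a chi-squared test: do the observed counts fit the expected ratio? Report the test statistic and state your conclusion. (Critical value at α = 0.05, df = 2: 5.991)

Total ratio parts = 16. Expected numbers out of 538:
  disc-shaped: 538 × 9/16 = 302.625
  spherical: 538 × 6/16 = 201.75
  elongated: 538 × 1/16 = 33.625
χ² = Σ (O − E)² / E
  disc-shaped: (278 − 302.625)² / 302.625 = 2.0038
  spherical: (237 − 201.75)² / 201.75 = 6.1589
  elongated: (23 − 33.625)² / 33.625 = 3.3573
χ² = 2.0038 + 6.1589 + 3.3573 = 11.520
Degrees of freedom = 3 − 1 = 2; critical value at α = 0.05 is 5.991.
Since 11.520 > 5.991, we reject the null hypothesis — the data do not fit the 9:6:1 ratio.

11.520; not consistent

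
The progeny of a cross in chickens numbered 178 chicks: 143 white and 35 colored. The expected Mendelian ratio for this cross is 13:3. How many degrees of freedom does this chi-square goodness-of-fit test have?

A goodness-of-fit test with 2 phenotype classes has df = 2 − 1 = 1.

1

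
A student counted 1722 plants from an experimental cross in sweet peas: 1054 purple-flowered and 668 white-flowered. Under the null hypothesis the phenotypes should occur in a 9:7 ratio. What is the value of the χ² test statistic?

17.200

Total ratio parts = 16. Expected numbers out of 1722:
  purple-flowered: 1722 × 9/16 = 968.625
  white-flowered: 1722 × 7/16 = 753.375
χ² = Σ (O − E)² / E
  purple-flowered: (1054 − 968.625)² / 968.625 = 7.5250
  white-flowered: (668 − 753.375)² / 753.375 = 9.6750
χ² = 7.5250 + 9.6750 = 17.200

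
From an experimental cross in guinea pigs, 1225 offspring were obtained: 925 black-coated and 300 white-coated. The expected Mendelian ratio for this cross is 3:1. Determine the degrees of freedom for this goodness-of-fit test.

1

A goodness-of-fit test with 2 phenotype classes has df = 2 − 1 = 1.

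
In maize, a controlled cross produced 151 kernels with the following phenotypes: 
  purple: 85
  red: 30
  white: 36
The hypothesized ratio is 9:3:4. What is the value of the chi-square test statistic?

Under the 9:3:4 hypothesis (Σ ratio = 16, N = 151):
  purple: 151 × 9/16 = 84.9375
  red: 151 × 3/16 = 28.3125
  white: 151 × 4/16 = 37.75
χ² = Σ (O − E)² / E
  purple: (85 − 84.9375)² / 84.9375 = 0.0000
  red: (30 − 28.3125)² / 28.3125 = 0.1006
  white: (36 − 37.75)² / 37.75 = 0.0811
χ² = 0.0000 + 0.1006 + 0.0811 = 0.1817 ≈ 0.182

0.182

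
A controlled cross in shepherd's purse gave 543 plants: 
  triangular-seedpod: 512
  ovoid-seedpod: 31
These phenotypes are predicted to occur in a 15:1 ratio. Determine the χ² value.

Total ratio parts = 16. Expected numbers out of 543:
  triangular-seedpod: 543 × 15/16 = 509.0625
  ovoid-seedpod: 543 × 1/16 = 33.9375
χ² = Σ (O − E)² / E
  triangular-seedpod: (512 − 509.0625)² / 509.0625 = 0.0170
  ovoid-seedpod: (31 − 33.9375)² / 33.9375 = 0.2543
χ² = 0.0170 + 0.2543 = 0.2713 ≈ 0.271

0.271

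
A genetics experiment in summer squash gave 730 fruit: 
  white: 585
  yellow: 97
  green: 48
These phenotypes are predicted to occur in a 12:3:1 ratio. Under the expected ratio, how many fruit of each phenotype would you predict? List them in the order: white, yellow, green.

The 12:3:1 ratio has 16 parts, so with N = 730 the expected counts are:
  white: 730 × 12/16 = 547.5
  yellow: 730 × 3/16 = 136.875
  green: 730 × 1/16 = 45.625

547.5, 136.875, 45.625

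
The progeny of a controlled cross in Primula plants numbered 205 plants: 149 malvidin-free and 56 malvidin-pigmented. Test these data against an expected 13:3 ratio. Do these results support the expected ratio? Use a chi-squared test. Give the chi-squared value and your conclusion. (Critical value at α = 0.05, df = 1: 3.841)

Expected counts for N = 205 under a 13:3 ratio (total parts = 16):
  malvidin-free: 205 × 13/16 = 166.5625
  malvidin-pigmented: 205 × 3/16 = 38.4375
χ² = Σ (O − E)² / E
  malvidin-free: (149 − 166.5625)² / 166.5625 = 1.8518
  malvidin-pigmented: (56 − 38.4375)² / 38.4375 = 8.0245
χ² = 1.8518 + 8.0245 = 9.8763 ≈ 9.876
Degrees of freedom = 2 − 1 = 1; critical value at α = 0.05 is 3.841.
Since 9.876 > 3.841, we reject the null hypothesis — the data do not fit the 13:3 ratio.

9.876; not consistent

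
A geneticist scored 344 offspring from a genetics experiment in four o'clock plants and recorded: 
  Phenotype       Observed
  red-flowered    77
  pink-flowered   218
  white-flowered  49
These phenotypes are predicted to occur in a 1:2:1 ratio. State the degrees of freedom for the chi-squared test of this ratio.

2

A goodness-of-fit test with 3 phenotype classes has df = 3 − 1 = 2.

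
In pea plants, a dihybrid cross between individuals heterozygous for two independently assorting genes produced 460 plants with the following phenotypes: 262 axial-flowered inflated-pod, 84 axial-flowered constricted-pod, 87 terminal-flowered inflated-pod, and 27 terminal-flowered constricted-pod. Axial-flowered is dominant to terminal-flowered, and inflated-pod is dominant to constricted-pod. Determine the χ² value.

0.213

A dihybrid F₂ with independent assortment and complete dominance at both loci gives a 9:3:3:1 phenotypic ratio.
Total ratio parts = 16. Expected numbers out of 460:
  axial-flowered inflated-pod: 460 × 9/16 = 258.75
  axial-flowered constricted-pod: 460 × 3/16 = 86.25
  terminal-flowered inflated-pod: 460 × 3/16 = 86.25
  terminal-flowered constricted-pod: 460 × 1/16 = 28.75
χ² = Σ (O − E)² / E
  axial-flowered inflated-pod: (262 − 258.75)² / 258.75 = 0.0408
  axial-flowered constricted-pod: (84 − 86.25)² / 86.25 = 0.0587
  terminal-flowered inflated-pod: (87 − 86.25)² / 86.25 = 0.0065
  terminal-flowered constricted-pod: (27 − 28.75)² / 28.75 = 0.1065
χ² = 0.0408 + 0.0587 + 0.0065 + 0.1065 = 0.2125 ≈ 0.213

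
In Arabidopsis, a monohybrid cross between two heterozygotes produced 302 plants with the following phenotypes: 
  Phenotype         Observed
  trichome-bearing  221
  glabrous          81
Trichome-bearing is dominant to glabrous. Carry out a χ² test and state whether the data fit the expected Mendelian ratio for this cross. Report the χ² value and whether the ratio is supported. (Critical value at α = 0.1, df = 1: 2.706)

For a monohybrid cross between heterozygotes with complete dominance, the expected phenotypic ratio is 3:1.
Total ratio parts = 4. Expected numbers out of 302:
  trichome-bearing: 302 × 3/4 = 226.5
  glabrous: 302 × 1/4 = 75.5
χ² = Σ (O − E)² / E
  trichome-bearing: (221 − 226.5)² / 226.5 = 0.1336
  glabrous: (81 − 75.5)² / 75.5 = 0.4007
χ² = 0.1336 + 0.4007 = 0.5343 ≈ 0.534
Degrees of freedom = 2 − 1 = 1; critical value at α = 0.1 is 2.706.
Since 0.534 < 2.706, we fail to reject the null hypothesis — the data are consistent with the 3:1 ratio.

0.534; consistent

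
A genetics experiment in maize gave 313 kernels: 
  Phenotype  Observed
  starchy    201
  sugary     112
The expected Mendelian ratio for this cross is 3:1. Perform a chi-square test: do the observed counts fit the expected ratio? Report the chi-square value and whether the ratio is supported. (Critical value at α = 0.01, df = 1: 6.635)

19.409; not consistent

Under the 3:1 hypothesis (Σ ratio = 4, N = 313):
  starchy: 313 × 3/4 = 234.75
  sugary: 313 × 1/4 = 78.25
χ² = Σ (O − E)² / E
  starchy: (201 − 234.75)² / 234.75 = 4.8522
  sugary: (112 − 78.25)² / 78.25 = 14.5567
χ² = 4.8522 + 14.5567 = 19.4089 ≈ 19.409
Degrees of freedom = 2 − 1 = 1; critical value at α = 0.01 is 6.635.
Since 19.409 > 6.635, we reject the null hypothesis — the data do not fit the 3:1 ratio.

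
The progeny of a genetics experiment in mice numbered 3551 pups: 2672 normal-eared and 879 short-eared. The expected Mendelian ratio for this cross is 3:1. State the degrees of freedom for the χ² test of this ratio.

A goodness-of-fit test with 2 phenotype classes has df = 2 − 1 = 1.

1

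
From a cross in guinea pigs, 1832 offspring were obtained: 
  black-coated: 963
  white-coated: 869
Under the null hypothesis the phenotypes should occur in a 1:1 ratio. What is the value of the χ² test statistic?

Under the 1:1 hypothesis (Σ ratio = 2, N = 1832):
  black-coated: 1832 × 1/2 = 916
  white-coated: 1832 × 1/2 = 916
χ² = Σ (O − E)² / E
  black-coated: (963 − 916)² / 916 = 2.4116
  white-coated: (869 − 916)² / 916 = 2.4116
χ² = 2.4116 + 2.4116 = 4.8232 ≈ 4.823

4.823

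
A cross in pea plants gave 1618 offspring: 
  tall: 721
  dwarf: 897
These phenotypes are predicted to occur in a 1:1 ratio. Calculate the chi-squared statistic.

19.145

Total ratio parts = 2. Expected numbers out of 1618:
  tall: 1618 × 1/2 = 809
  dwarf: 1618 × 1/2 = 809
χ² = Σ (O − E)² / E
  tall: (721 − 809)² / 809 = 9.5723
  dwarf: (897 − 809)² / 809 = 9.5723
χ² = 9.5723 + 9.5723 = 19.1446 ≈ 19.145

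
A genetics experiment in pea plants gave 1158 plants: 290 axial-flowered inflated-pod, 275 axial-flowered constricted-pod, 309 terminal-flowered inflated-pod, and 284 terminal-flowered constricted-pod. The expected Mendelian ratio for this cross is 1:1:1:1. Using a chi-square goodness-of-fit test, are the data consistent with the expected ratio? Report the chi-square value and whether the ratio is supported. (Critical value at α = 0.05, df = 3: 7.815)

2.145; consistent

The 1:1:1:1 ratio has 4 parts, so with N = 1158 the expected counts are:
  axial-flowered inflated-pod: 1158 × 1/4 = 289.5
  axial-flowered constricted-pod: 1158 × 1/4 = 289.5
  terminal-flowered inflated-pod: 1158 × 1/4 = 289.5
  terminal-flowered constricted-pod: 1158 × 1/4 = 289.5
χ² = Σ (O − E)² / E
  axial-flowered inflated-pod: (290 − 289.5)² / 289.5 = 0.0009
  axial-flowered constricted-pod: (275 − 289.5)² / 289.5 = 0.7263
  terminal-flowered inflated-pod: (309 − 289.5)² / 289.5 = 1.3135
  terminal-flowered constricted-pod: (284 − 289.5)² / 289.5 = 0.1045
χ² = 0.0009 + 0.7263 + 1.3135 + 0.1045 = 2.1452 ≈ 2.145
Degrees of freedom = 4 − 1 = 3; critical value at α = 0.05 is 7.815.
Since 2.145 < 7.815, we fail to reject the null hypothesis — the data are consistent with the 1:1:1:1 ratio.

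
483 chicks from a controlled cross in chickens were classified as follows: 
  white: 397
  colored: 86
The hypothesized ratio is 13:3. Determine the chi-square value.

Expected counts for N = 483 under a 13:3 ratio (total parts = 16):
  white: 483 × 13/16 = 392.4375
  colored: 483 × 3/16 = 90.5625
χ² = Σ (O − E)² / E
  white: (397 − 392.4375)² / 392.4375 = 0.0530
  colored: (86 − 90.5625)² / 90.5625 = 0.2299
χ² = 0.0530 + 0.2299 = 0.2829 ≈ 0.283

0.283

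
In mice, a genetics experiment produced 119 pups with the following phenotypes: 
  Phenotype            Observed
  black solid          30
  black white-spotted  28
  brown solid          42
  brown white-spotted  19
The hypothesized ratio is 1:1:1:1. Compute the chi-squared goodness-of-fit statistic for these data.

Under the 1:1:1:1 hypothesis (Σ ratio = 4, N = 119):
  black solid: 119 × 1/4 = 29.75
  black white-spotted: 119 × 1/4 = 29.75
  brown solid: 119 × 1/4 = 29.75
  brown white-spotted: 119 × 1/4 = 29.75
χ² = Σ (O − E)² / E
  black solid: (30 − 29.75)² / 29.75 = 0.0021
  black white-spotted: (28 − 29.75)² / 29.75 = 0.1029
  brown solid: (42 − 29.75)² / 29.75 = 5.0441
  brown white-spotted: (19 − 29.75)² / 29.75 = 3.8845
χ² = 0.0021 + 0.1029 + 5.0441 + 3.8845 = 9.0336 ≈ 9.034

9.034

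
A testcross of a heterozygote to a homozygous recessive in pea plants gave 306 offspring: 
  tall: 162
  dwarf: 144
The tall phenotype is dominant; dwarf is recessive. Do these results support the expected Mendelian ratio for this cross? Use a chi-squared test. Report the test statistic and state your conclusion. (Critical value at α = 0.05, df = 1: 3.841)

A testcross of a heterozygote (Aa × aa) gives a 1:1 phenotypic ratio.
Total ratio parts = 2. Expected numbers out of 306:
  tall: 306 × 1/2 = 153
  dwarf: 306 × 1/2 = 153
χ² = Σ (O − E)² / E
  tall: (162 − 153)² / 153 = 0.5294
  dwarf: (144 − 153)² / 153 = 0.5294
χ² = 0.5294 + 0.5294 = 1.0588 ≈ 1.059
Degrees of freedom = 2 − 1 = 1; critical value at α = 0.05 is 3.841.
Since 1.059 < 3.841, we fail to reject the null hypothesis — the data are consistent with the 1:1 ratio.

1.059; consistent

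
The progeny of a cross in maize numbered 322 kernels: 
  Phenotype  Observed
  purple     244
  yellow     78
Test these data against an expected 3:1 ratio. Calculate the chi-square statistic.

0.104

Under the 3:1 hypothesis (Σ ratio = 4, N = 322):
  purple: 322 × 3/4 = 241.5
  yellow: 322 × 1/4 = 80.5
χ² = Σ (O − E)² / E
  purple: (244 − 241.5)² / 241.5 = 0.0259
  yellow: (78 − 80.5)² / 80.5 = 0.0776
χ² = 0.0259 + 0.0776 = 0.1035 ≈ 0.104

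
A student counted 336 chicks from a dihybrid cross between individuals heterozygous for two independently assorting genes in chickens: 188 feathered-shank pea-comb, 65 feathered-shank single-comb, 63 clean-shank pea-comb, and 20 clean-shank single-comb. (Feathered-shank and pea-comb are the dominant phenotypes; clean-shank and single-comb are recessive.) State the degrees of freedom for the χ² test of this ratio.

A dihybrid F₂ with independent assortment and complete dominance at both loci gives a 9:3:3:1 phenotypic ratio.
A goodness-of-fit test with 4 phenotype classes has df = 4 − 1 = 3.

3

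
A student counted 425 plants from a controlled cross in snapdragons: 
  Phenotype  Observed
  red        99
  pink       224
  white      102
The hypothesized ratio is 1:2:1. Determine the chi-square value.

Total ratio parts = 4. Expected numbers out of 425:
  red: 425 × 1/4 = 106.25
  pink: 425 × 2/4 = 212.5
  white: 425 × 1/4 = 106.25
χ² = Σ (O − E)² / E
  red: (99 − 106.25)² / 106.25 = 0.4947
  pink: (224 − 212.5)² / 212.5 = 0.6224
  white: (102 − 106.25)² / 106.25 = 0.1700
χ² = 0.4947 + 0.6224 + 0.1700 = 1.2871 ≈ 1.287

1.287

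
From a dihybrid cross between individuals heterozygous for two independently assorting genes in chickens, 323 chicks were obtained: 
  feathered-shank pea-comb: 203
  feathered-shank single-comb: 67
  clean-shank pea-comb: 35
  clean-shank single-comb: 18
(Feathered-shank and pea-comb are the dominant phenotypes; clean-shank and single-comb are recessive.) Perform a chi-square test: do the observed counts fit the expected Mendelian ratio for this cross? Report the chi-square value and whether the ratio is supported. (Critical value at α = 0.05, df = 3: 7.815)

14.211; not consistent

A dihybrid F₂ with independent assortment and complete dominance at both loci gives a 9:3:3:1 phenotypic ratio.
Total ratio parts = 16. Expected numbers out of 323:
  feathered-shank pea-comb: 323 × 9/16 = 181.6875
  feathered-shank single-comb: 323 × 3/16 = 60.5625
  clean-shank pea-comb: 323 × 3/16 = 60.5625
  clean-shank single-comb: 323 × 1/16 = 20.1875
χ² = Σ (O − E)² / E
  feathered-shank pea-comb: (203 − 181.6875)² / 181.6875 = 2.5000
  feathered-shank single-comb: (67 − 60.5625)² / 60.5625 = 0.6843
  clean-shank pea-comb: (35 − 60.5625)² / 60.5625 = 10.7895
  clean-shank single-comb: (18 − 20.1875)² / 20.1875 = 0.2370
χ² = 2.5000 + 0.6843 + 10.7895 + 0.2370 = 14.2108 ≈ 14.211
Degrees of freedom = 4 − 1 = 3; critical value at α = 0.05 is 7.815.
Since 14.211 > 7.815, we reject the null hypothesis — the data do not fit the 9:3:3:1 ratio.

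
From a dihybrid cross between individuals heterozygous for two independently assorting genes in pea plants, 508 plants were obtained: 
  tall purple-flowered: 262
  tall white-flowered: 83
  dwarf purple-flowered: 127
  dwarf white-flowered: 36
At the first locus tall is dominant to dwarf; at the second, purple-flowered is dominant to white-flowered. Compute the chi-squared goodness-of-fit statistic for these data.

14.702

A dihybrid F₂ with independent assortment and complete dominance at both loci gives a 9:3:3:1 phenotypic ratio.
The 9:3:3:1 ratio has 16 parts, so with N = 508 the expected counts are:
  tall purple-flowered: 508 × 9/16 = 285.75
  tall white-flowered: 508 × 3/16 = 95.25
  dwarf purple-flowered: 508 × 3/16 = 95.25
  dwarf white-flowered: 508 × 1/16 = 31.75
χ² = Σ (O − E)² / E
  tall purple-flowered: (262 − 285.75)² / 285.75 = 1.9740
  tall white-flowered: (83 − 95.25)² / 95.25 = 1.5755
  dwarf purple-flowered: (127 − 95.25)² / 95.25 = 10.5833
  dwarf white-flowered: (36 − 31.75)² / 31.75 = 0.5689
χ² = 1.9740 + 1.5755 + 10.5833 + 0.5689 = 14.7017 ≈ 14.702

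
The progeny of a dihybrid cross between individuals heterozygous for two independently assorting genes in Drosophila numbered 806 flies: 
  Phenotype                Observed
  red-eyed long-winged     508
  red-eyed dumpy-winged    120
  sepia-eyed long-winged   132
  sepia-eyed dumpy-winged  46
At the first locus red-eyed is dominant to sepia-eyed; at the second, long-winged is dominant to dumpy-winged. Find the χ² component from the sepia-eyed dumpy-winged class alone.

0.380

A dihybrid F₂ with independent assortment and complete dominance at both loci gives a 9:3:3:1 phenotypic ratio.
Total ratio parts = 16. Expected numbers out of 806:
  red-eyed long-winged: 806 × 9/16 = 453.375
  red-eyed dumpy-winged: 806 × 3/16 = 151.125
  sepia-eyed long-winged: 806 × 3/16 = 151.125
  sepia-eyed dumpy-winged: 806 × 1/16 = 50.375
Contribution of sepia-eyed dumpy-winged: (46 − 50.375)² / 50.375 = 0.3800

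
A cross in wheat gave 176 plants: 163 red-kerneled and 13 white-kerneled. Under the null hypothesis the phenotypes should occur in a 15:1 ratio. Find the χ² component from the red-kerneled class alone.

Under the 15:1 hypothesis (Σ ratio = 16, N = 176):
  red-kerneled: 176 × 15/16 = 165
  white-kerneled: 176 × 1/16 = 11
Contribution of red-kerneled: (163 − 165)² / 165 = 0.0242

0.024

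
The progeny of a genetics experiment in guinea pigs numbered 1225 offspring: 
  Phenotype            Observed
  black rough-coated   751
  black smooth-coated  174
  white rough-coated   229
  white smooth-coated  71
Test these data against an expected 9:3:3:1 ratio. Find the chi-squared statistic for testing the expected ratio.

19.475

The 9:3:3:1 ratio has 16 parts, so with N = 1225 the expected counts are:
  black rough-coated: 1225 × 9/16 = 689.0625
  black smooth-coated: 1225 × 3/16 = 229.6875
  white rough-coated: 1225 × 3/16 = 229.6875
  white smooth-coated: 1225 × 1/16 = 76.5625
χ² = Σ (O − E)² / E
  black rough-coated: (751 − 689.0625)² / 689.0625 = 5.5674
  black smooth-coated: (174 − 229.6875)² / 229.6875 = 13.5014
  white rough-coated: (229 − 229.6875)² / 229.6875 = 0.0021
  white smooth-coated: (71 − 76.5625)² / 76.5625 = 0.4041
χ² = 5.5674 + 13.5014 + 0.0021 + 0.4041 = 19.475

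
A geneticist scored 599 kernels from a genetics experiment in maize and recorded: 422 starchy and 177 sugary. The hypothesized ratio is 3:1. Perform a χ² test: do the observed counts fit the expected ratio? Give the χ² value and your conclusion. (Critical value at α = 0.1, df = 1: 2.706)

6.612; not consistent

Expected counts for N = 599 under a 3:1 ratio (total parts = 4):
  starchy: 599 × 3/4 = 449.25
  sugary: 599 × 1/4 = 149.75
χ² = Σ (O − E)² / E
  starchy: (422 − 449.25)² / 449.25 = 1.6529
  sugary: (177 − 149.75)² / 149.75 = 4.9587
χ² = 1.6529 + 4.9587 = 6.6116 ≈ 6.612
Degrees of freedom = 2 − 1 = 1; critical value at α = 0.1 is 2.706.
Since 6.612 > 2.706, we reject the null hypothesis — the data do not fit the 3:1 ratio.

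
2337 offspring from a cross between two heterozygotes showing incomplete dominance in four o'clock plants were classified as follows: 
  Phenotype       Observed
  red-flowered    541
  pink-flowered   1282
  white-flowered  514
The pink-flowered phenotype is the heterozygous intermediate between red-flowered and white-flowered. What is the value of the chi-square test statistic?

22.673

With incomplete dominance, a heterozygote × heterozygote cross gives a 1:2:1 phenotypic ratio.
Expected counts for N = 2337 under a 1:2:1 ratio (total parts = 4):
  red-flowered: 2337 × 1/4 = 584.25
  pink-flowered: 2337 × 2/4 = 1168.5
  white-flowered: 2337 × 1/4 = 584.25
χ² = Σ (O − E)² / E
  red-flowered: (541 − 584.25)² / 584.25 = 3.2016
  pink-flowered: (1282 − 1168.5)² / 1168.5 = 11.0246
  white-flowered: (514 − 584.25)² / 584.25 = 8.4468
χ² = 3.2016 + 11.0246 + 8.4468 = 22.673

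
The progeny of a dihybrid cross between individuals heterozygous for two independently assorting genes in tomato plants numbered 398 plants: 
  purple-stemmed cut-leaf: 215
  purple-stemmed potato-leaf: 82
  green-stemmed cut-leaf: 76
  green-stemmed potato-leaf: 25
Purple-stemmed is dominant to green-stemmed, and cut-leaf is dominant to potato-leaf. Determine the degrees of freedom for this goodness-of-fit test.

A dihybrid F₂ with independent assortment and complete dominance at both loci gives a 9:3:3:1 phenotypic ratio.
A goodness-of-fit test with 4 phenotype classes has df = 4 − 1 = 3.

3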